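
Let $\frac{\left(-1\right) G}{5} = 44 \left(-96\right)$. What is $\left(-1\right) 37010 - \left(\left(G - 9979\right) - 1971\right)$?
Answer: $-46180$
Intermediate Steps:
$G = 21120$ ($G = - 5 \cdot 44 \left(-96\right) = \left(-5\right) \left(-4224\right) = 21120$)
$\left(-1\right) 37010 - \left(\left(G - 9979\right) - 1971\right) = \left(-1\right) 37010 - \left(\left(21120 - 9979\right) - 1971\right) = -37010 - \left(11141 - 1971\right) = -37010 - 9170 = -46180$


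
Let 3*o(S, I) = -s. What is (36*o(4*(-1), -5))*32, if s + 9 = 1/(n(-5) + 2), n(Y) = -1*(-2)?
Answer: 3360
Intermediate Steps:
n(Y) = 2
s = -35/4 (s = -9 + 1/(2 + 2) = -9 + 1/4 = -35/4 ≈ -8.7500)
o(S, I) = 35/12 (o(S, I) = (-1*(-35/4))/3 = (1/3)*(35/4) = 35/12)
(36*o(4*(-1), -5))*32 = (36*(35/12))*32 = 105*32 = 3360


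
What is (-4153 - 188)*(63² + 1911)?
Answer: -25525080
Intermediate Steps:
(-4153 - 188)*(63² + 1911) = -4341*(3969 + 1911) = -4341*5880 = -25525080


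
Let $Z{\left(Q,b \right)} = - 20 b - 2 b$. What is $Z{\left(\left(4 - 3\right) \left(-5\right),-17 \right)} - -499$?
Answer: $873$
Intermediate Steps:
$Z{\left(Q,b \right)} = - 22 b$
$Z{\left(\left(4 - 3\right) \left(-5\right),-17 \right)} - -499 = \left(-22\right) \left(-17\right) - -499 = 374 + 499 = 873$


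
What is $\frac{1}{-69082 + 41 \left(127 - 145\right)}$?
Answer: $- \frac{1}{69820} \approx -1.4323 \cdot 10^{-5}$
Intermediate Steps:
$\frac{1}{-69082 + 41 \left(127 - 145\right)} = \frac{1}{-69082 + 41 \left(-18\right)} = \frac{1}{-69082 - 738} = \frac{1}{-69820} = - \frac{1}{69820}$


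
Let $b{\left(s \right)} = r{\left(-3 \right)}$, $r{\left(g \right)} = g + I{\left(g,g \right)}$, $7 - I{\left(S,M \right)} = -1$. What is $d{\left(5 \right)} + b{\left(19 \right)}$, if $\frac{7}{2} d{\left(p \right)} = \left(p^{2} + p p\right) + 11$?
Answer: $\frac{157}{7} \approx 22.429$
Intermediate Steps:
$I{\left(S,M \right)} = 8$ ($I{\left(S,M \right)} = 7 - -1 = 7 + 1 = 8$)
$r{\left(g \right)} = 8 + g$ ($r{\left(g \right)} = g + 8 = 8 + g$)
$b{\left(s \right)} = 5$ ($b{\left(s \right)} = 8 - 3 = 5$)
$d{\left(p \right)} = \frac{22}{7} + \frac{4 p^{2}}{7}$ ($d{\left(p \right)} = \frac{2 \left(\left(p^{2} + p p\right) + 11\right)}{7} = \frac{2 \left(\left(p^{2} + p^{2}\right) + 11\right)}{7} = \frac{2 \left(2 p^{2} + 11\right)}{7} = \frac{2 \left(11 + 2 p^{2}\right)}{7} = \frac{22}{7} + \frac{4 p^{2}}{7}$)
$d{\left(5 \right)} + b{\left(19 \right)} = \left(\frac{22}{7} + \frac{4 \cdot 5^{2}}{7}\right) + 5 = \left(\frac{22}{7} + \frac{4}{7} \cdot 25\right) + 5 = \left(\frac{22}{7} + \frac{100}{7}\right) + 5 = \frac{122}{7} + 5 = \frac{157}{7}$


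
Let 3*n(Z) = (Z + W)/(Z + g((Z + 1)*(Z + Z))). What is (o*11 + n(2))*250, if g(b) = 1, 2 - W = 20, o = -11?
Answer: -276250/9 ≈ -30694.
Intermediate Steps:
W = -18 (W = 2 - 1*20 = 2 - 20 = -18)
n(Z) = (-18 + Z)/(3*(1 + Z)) (n(Z) = ((Z - 18)/(Z + 1))/3 = ((-18 + Z)/(1 + Z))/3 = (-18 + Z)/(3*(1 + Z)))
(o*11 + n(2))*250 = (-11*11 + (-18 + 2)/(3*(1 + 2)))*250 = (-121 + (⅓)*(-16)/3)*250 = (-121 + (⅓)*(⅓)*(-16))*250 = (-121 - 16/9)*250 = -1105/9*250 = -276250/9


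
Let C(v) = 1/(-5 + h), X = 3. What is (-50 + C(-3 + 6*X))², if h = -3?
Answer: 160801/64 ≈ 2512.5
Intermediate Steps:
C(v) = -⅛ (C(v) = 1/(-5 - 3) = 1/(-8) = -⅛)
(-50 + C(-3 + 6*X))² = (-50 - ⅛)² = (-401/8)² = 160801/64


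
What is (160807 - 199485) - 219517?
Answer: -258195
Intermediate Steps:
(160807 - 199485) - 219517 = -38678 - 219517 = -258195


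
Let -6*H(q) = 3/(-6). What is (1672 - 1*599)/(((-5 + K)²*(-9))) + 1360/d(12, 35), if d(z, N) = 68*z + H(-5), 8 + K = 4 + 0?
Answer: 1389391/7139097 ≈ 0.19462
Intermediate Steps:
H(q) = 1/12 (H(q) = -1/(2*(-6)) = -(-1)/(2*6) = -⅙*(-½) = 1/12)
K = -4 (K = -8 + (4 + 0) = -8 + 4 = -4)
d(z, N) = 1/12 + 68*z (d(z, N) = 68*z + 1/12 = 1/12 + 68*z)
(1672 - 1*599)/(((-5 + K)²*(-9))) + 1360/d(12, 35) = (1672 - 1*599)/(((-5 - 4)²*(-9))) + 1360/(1/12 + 68*12) = (1672 - 599)/(((-9)²*(-9))) + 1360/(1/12 + 816) = 1073/((81*(-9))) + 1360/(9793/12) = 1073/(-729) + 1360*(12/9793) = 1073*(-1/729) + 16320/9793 = -1073/729 + 16320/9793 = 1389391/7139097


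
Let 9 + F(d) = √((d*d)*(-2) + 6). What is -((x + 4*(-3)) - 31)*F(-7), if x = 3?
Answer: -360 + 80*I*√23 ≈ -360.0 + 383.67*I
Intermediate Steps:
F(d) = -9 + √(6 - 2*d²) (F(d) = -9 + √((d*d)*(-2) + 6) = -9 + √(d²*(-2) + 6) = -9 + √(-2*d² + 6) = -9 + √(6 - 2*d²))
-((x + 4*(-3)) - 31)*F(-7) = -((3 + 4*(-3)) - 31)*(-9 + √(6 - 2*(-7)²)) = -((3 - 12) - 31)*(-9 + √(6 - 2*49)) = -(-9 - 31)*(-9 + √(6 - 98)) = -(-40)*(-9 + √(-92)) = -(-40)*(-9 + 2*I*√23) = -(360 - 80*I*√23) = -360 + 80*I*√23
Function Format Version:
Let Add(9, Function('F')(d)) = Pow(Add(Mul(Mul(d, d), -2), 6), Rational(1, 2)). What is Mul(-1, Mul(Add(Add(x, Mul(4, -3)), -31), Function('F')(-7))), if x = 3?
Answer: Add(-360, Mul(80, I, Pow(23, Rational(1, 2)))) ≈ Add(-360.00, Mul(383.67, I))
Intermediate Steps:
Function('F')(d) = Add(-9, Pow(Add(6, Mul(-2, Pow(d, 2))), Rational(1, 2))) (Function('F')(d) = Add(-9, Pow(Add(Mul(Mul(d, d), -2), 6), Rational(1, 2))) = Add(-9, Pow(Add(Mul(Pow(d, 2), -2), 6), Rational(1, 2))) = Add(-9, Pow(Add(Mul(-2, Pow(d, 2)), 6), Rational(1, 2))) = Add(-9, Pow(Add(6, Mul(-2, Pow(d, 2))), Rational(1, 2))))
Mul(-1, Mul(Add(Add(x, Mul(4, -3)), -31), Function('F')(-7))) = Mul(-1, Mul(Add(Add(3, Mul(4, -3)), -31), Add(-9, Pow(Add(6, Mul(-2, Pow(-7, 2))), Rational(1, 2))))) = Mul(-1, Mul(Add(Add(3, -12), -31), Add(-9, Pow(Add(6, Mul(-2, 49)), Rational(1, 2))))) = Mul(-1, Mul(Add(-9, -31), Add(-9, Pow(Add(6, -98), Rational(1, 2))))) = Mul(-1, Mul(-40, Add(-9, Pow(-92, Rational(1, 2))))) = Mul(-1, Mul(-40, Add(-9, Mul(2, I, Pow(23, Rational(1, 2)))))) = Mul(-1, Add(360, Mul(-80, I, Pow(23, Rational(1, 2))))) = Add(-360, Mul(80, I, Pow(23, Rational(1, 2))))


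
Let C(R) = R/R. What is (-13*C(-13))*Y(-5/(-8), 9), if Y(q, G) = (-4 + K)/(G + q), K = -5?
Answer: 936/77 ≈ 12.156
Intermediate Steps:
C(R) = 1
Y(q, G) = -9/(G + q) (Y(q, G) = (-4 - 5)/(G + q) = -9/(G + q))
(-13*C(-13))*Y(-5/(-8), 9) = (-13*1)*(-9/(9 - 5/(-8))) = -(-117)/(9 - 5*(-⅛)) = -(-117)/(9 + 5/8) = -(-117)/77/8 = -(-117)*8/77 = -13*(-72/77) = 936/77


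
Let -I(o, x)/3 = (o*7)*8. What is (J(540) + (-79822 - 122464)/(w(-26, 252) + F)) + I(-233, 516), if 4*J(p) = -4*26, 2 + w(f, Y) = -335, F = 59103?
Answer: 1149303051/29383 ≈ 39115.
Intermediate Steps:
w(f, Y) = -337 (w(f, Y) = -2 - 335 = -337)
J(p) = -26 (J(p) = (-4*26)/4 = (¼)*(-104) = -26)
I(o, x) = -168*o (I(o, x) = -3*o*7*8 = -3*7*o*8 = -168*o)
(J(540) + (-79822 - 122464)/(w(-26, 252) + F)) + I(-233, 516) = (-26 + (-79822 - 122464)/(-337 + 59103)) - 168*(-233) = (-26 - 202286/58766) + 39144 = (-26 - 202286*1/58766) + 39144 = (-26 - 101143/29383) + 39144 = -865101/29383 + 39144 = 1149303051/29383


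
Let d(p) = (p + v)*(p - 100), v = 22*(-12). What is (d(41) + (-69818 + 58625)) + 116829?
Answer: 118793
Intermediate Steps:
v = -264
d(p) = (-264 + p)*(-100 + p) (d(p) = (p - 264)*(p - 100) = (-264 + p)*(-100 + p))
(d(41) + (-69818 + 58625)) + 116829 = ((26400 + 41² - 364*41) + (-69818 + 58625)) + 116829 = ((26400 + 1681 - 14924) - 11193) + 116829 = (13157 - 11193) + 116829 = 1964 + 116829 = 118793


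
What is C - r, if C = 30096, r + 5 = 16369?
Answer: 13732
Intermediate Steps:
r = 16364 (r = -5 + 16369 = 16364)
C - r = 30096 - 1*16364 = 30096 - 16364 = 13732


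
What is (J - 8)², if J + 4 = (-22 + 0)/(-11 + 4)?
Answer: 3844/49 ≈ 78.449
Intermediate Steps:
J = -6/7 (J = -4 + (-22 + 0)/(-11 + 4) = -4 - 22/(-7) = -4 - 22*(-⅐) = -4 + 22/7 = -6/7 ≈ -0.85714)
(J - 8)² = (-6/7 - 8)² = (-62/7)² = 3844/49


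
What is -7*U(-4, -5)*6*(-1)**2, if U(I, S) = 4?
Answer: -168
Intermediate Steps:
-7*U(-4, -5)*6*(-1)**2 = -28*6*(-1)**2 = -7*24*1 = -168*1 = -168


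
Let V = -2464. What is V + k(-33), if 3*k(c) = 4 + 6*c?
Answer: -7586/3 ≈ -2528.7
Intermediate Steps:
k(c) = 4/3 + 2*c (k(c) = (4 + 6*c)/3 = 4/3 + 2*c)
V + k(-33) = -2464 + (4/3 + 2*(-33)) = -2464 + (4/3 - 66) = -2464 - 194/3 = -7586/3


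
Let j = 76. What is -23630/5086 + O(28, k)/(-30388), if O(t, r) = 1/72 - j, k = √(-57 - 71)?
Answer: -25836551087/5563921248 ≈ -4.6436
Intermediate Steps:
k = 8*I*√2 (k = √(-128) = 8*I*√2 ≈ 11.314*I)
O(t, r) = -5471/72 (O(t, r) = 1/72 - 1*76 = 1/72 - 76 = -5471/72)
-23630/5086 + O(28, k)/(-30388) = -23630/5086 - 5471/72/(-30388) = -23630*1/5086 - 5471/72*(-1/30388) = -11815/2543 + 5471/2187936 = -25836551087/5563921248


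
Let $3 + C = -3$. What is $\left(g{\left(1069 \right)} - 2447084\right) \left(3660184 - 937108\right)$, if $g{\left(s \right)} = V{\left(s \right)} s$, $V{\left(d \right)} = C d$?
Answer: $-25334546027400$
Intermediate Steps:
$C = -6$ ($C = -3 - 3 = -6$)
$V{\left(d \right)} = - 6 d$
$g{\left(s \right)} = - 6 s^{2}$ ($g{\left(s \right)} = - 6 s s = - 6 s^{2}$)
$\left(g{\left(1069 \right)} - 2447084\right) \left(3660184 - 937108\right) = \left(- 6 \cdot 1069^{2} - 2447084\right) \left(3660184 - 937108\right) = \left(\left(-6\right) 1142761 - 2447084\right) 2723076 = \left(-6856566 - 2447084\right) 2723076 = \left(-9303650\right) 2723076 = -25334546027400$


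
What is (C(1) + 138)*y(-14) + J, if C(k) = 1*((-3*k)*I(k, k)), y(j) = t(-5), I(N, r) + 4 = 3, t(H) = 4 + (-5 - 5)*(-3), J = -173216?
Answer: -168422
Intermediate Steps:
t(H) = 34 (t(H) = 4 - 10*(-3) = 4 + 30 = 34)
I(N, r) = -1 (I(N, r) = -4 + 3 = -1)
y(j) = 34
C(k) = 3*k (C(k) = 1*(-3*k*(-1)) = 1*(3*k) = 3*k)
(C(1) + 138)*y(-14) + J = (3*1 + 138)*34 - 173216 = (3 + 138)*34 - 173216 = 141*34 - 173216 = 4794 - 173216 = -168422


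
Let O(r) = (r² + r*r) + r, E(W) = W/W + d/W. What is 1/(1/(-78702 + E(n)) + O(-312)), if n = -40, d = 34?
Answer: 1574037/305955015892 ≈ 5.1447e-6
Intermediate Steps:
E(W) = 1 + 34/W (E(W) = W/W + 34/W = 1 + 34/W)
O(r) = r + 2*r² (O(r) = (r² + r²) + r = 2*r² + r = r + 2*r²)
1/(1/(-78702 + E(n)) + O(-312)) = 1/(1/(-78702 + (34 - 40)/(-40)) - 312*(1 + 2*(-312))) = 1/(1/(-78702 - 1/40*(-6)) - 312*(1 - 624)) = 1/(1/(-78702 + 3/20) - 312*(-623)) = 1/(1/(-1574037/20) + 194376) = 1/(-20/1574037 + 194376) = 1/(305955015892/1574037) = 1574037/305955015892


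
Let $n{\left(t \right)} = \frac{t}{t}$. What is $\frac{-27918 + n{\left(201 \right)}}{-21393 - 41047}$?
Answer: $\frac{27917}{62440} \approx 0.4471$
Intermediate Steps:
$n{\left(t \right)} = 1$
$\frac{-27918 + n{\left(201 \right)}}{-21393 - 41047} = \frac{-27918 + 1}{-21393 - 41047} = - \frac{27917}{-62440} = \left(-27917\right) \left(- \frac{1}{62440}\right) = \frac{27917}{62440}$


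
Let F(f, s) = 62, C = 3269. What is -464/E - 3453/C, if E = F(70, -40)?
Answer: -865451/101339 ≈ -8.5402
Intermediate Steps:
E = 62
-464/E - 3453/C = -464/62 - 3453/3269 = -464*1/62 - 3453*1/3269 = -232/31 - 3453/3269 = -865451/101339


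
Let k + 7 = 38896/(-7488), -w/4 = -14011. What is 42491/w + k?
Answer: -2884205/252198 ≈ -11.436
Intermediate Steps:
w = 56044 (w = -4*(-14011) = 56044)
k = -439/36 (k = -7 + 38896/(-7488) = -7 + 38896*(-1/7488) = -7 - 187/36 = -439/36 ≈ -12.194)
42491/w + k = 42491/56044 - 439/36 = -2884205/252198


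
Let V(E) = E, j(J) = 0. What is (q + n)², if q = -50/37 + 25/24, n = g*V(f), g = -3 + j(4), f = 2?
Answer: 31393609/788544 ≈ 39.812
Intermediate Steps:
g = -3 (g = -3 + 0 = -3)
n = -6 (n = -3*2 = -6)
q = -275/888 (q = -50*1/37 + 25*(1/24) = -50/37 + 25/24 = -275/888 ≈ -0.30968)
(q + n)² = (-275/888 - 6)² = (-5603/888)² = 31393609/788544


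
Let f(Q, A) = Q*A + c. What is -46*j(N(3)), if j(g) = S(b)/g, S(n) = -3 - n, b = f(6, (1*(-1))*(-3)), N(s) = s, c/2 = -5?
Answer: 506/3 ≈ 168.67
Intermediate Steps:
c = -10 (c = 2*(-5) = -10)
f(Q, A) = -10 + A*Q (f(Q, A) = Q*A - 10 = A*Q - 10 = -10 + A*Q)
b = 8 (b = -10 + ((1*(-1))*(-3))*6 = -10 - 1*(-3)*6 = -10 + 3*6 = -10 + 18 = 8)
j(g) = -11/g (j(g) = (-3 - 1*8)/g = (-3 - 8)/g = -11/g)
-46*j(N(3)) = -(-506)/3 = -46*(-11/3) = 506/3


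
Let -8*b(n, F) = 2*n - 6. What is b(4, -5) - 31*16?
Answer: -1985/4 ≈ -496.25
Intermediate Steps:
b(n, F) = ¾ - n/4 (b(n, F) = -(2*n - 6)/8 = -(-6 + 2*n)/8 = ¾ - n/4)
b(4, -5) - 31*16 = (¾ - ¼*4) - 31*16 = (¾ - 1) - 496 = -¼ - 496 = -1985/4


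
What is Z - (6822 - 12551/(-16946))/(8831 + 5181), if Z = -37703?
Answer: -8952593130619/237447352 ≈ -37704.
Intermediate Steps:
Z - (6822 - 12551/(-16946))/(8831 + 5181) = -37703 - (6822 - 12551/(-16946))/(8831 + 5181) = -37703 - (6822 - 12551*(-1/16946))/14012 = -37703 - (6822 + 12551/16946)/14012 = -37703 - 115618163/(16946*14012) = -37703 - 1*115618163/237447352 = -37703 - 115618163/237447352 = -8952593130619/237447352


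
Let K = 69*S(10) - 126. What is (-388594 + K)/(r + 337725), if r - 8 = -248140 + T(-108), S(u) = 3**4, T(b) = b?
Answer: -383131/89485 ≈ -4.2815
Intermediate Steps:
S(u) = 81
r = -248240 (r = 8 + (-248140 - 108) = 8 - 248248 = -248240)
K = 5463 (K = 69*81 - 126 = 5589 - 126 = 5463)
(-388594 + K)/(r + 337725) = (-388594 + 5463)/(-248240 + 337725) = -383131/89485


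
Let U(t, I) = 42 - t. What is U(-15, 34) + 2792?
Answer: 2849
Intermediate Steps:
U(-15, 34) + 2792 = (42 - 1*(-15)) + 2792 = (42 + 15) + 2792 = 57 + 2792 = 2849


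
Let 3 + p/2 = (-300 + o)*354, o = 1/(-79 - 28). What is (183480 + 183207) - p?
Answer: 61963659/107 ≈ 5.7910e+5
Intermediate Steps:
o = -1/107 (o = 1/(-107) = -1/107 ≈ -0.0093458)
p = -22728150/107 (p = -6 + 2*((-300 - 1/107)*354) = -6 + 2*(-32101/107*354) = -6 + 2*(-11363754/107) = -6 - 22727508/107 = -22728150/107 ≈ -2.1241e+5)
(183480 + 183207) - p = (183480 + 183207) - 1*(-22728150/107) = 366687 + 22728150/107 = 61963659/107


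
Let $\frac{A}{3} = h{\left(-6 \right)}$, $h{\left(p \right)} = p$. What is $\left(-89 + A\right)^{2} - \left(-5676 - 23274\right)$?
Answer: $40399$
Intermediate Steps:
$A = -18$ ($A = 3 \left(-6\right) = -18$)
$\left(-89 + A\right)^{2} - \left(-5676 - 23274\right) = \left(-89 - 18\right)^{2} - \left(-5676 - 23274\right) = \left(-107\right)^{2} - \left(-5676 - 23274\right) = 11449 - -28950 = 11449 + 28950 = 40399$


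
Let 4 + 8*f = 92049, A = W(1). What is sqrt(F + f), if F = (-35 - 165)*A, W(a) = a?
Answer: sqrt(180890)/4 ≈ 106.33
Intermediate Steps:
A = 1
f = 92045/8 (f = -1/2 + (1/8)*92049 = -1/2 + 92049/8 = 92045/8 ≈ 11506.)
F = -200 (F = (-35 - 165)*1 = -200*1 = -200)
sqrt(F + f) = sqrt(-200 + 92045/8) = sqrt(90445/8) = sqrt(180890)/4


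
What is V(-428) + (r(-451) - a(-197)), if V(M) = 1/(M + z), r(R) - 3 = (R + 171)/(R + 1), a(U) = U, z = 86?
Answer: 114353/570 ≈ 200.62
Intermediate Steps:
r(R) = 3 + (171 + R)/(1 + R) (r(R) = 3 + (R + 171)/(R + 1) = 3 + (171 + R)/(1 + R))
V(M) = 1/(86 + M) (V(M) = 1/(M + 86) = 1/(86 + M))
V(-428) + (r(-451) - a(-197)) = 1/(86 - 428) + (2*(87 + 2*(-451))/(1 - 451) - 1*(-197)) = 1/(-342) + (2*(87 - 902)/(-450) + 197) = -1/342 + (2*(-1/450)*(-815) + 197) = -1/342 + (163/45 + 197) = -1/342 + 9028/45 = 114353/570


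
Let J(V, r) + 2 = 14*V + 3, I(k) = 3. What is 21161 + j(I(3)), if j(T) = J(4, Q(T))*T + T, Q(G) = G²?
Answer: 21335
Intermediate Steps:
J(V, r) = 1 + 14*V (J(V, r) = -2 + (14*V + 3) = -2 + (3 + 14*V) = 1 + 14*V)
j(T) = 58*T (j(T) = (1 + 14*4)*T + T = (1 + 56)*T + T = 57*T + T = 58*T)
21161 + j(I(3)) = 21161 + 58*3 = 21161 + 174 = 21335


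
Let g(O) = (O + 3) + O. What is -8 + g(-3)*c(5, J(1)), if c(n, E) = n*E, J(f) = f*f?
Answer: -23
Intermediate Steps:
g(O) = 3 + 2*O (g(O) = (3 + O) + O = 3 + 2*O)
J(f) = f**2
c(n, E) = E*n
-8 + g(-3)*c(5, J(1)) = -8 + (3 + 2*(-3))*(1**2*5) = -8 + (3 - 6)*(1*5) = -8 - 3*5 = -8 - 15 = -23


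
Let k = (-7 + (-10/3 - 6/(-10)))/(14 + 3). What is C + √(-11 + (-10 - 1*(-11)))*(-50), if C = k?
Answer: -146/255 - 50*I*√10 ≈ -0.57255 - 158.11*I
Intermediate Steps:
k = -146/255 (k = (-7 + (-10*⅓ - 6*(-⅒)))/17 = (-7 + (-10/3 + ⅗))*(1/17) = (-7 - 41/15)*(1/17) = -146/15*1/17 = -146/255 ≈ -0.57255)
C = -146/255 ≈ -0.57255
C + √(-11 + (-10 - 1*(-11)))*(-50) = -146/255 + √(-11 + (-10 - 1*(-11)))*(-50) = -146/255 + √(-11 + (-10 + 11))*(-50) = -146/255 + √(-11 + 1)*(-50) = -146/255 + √(-10)*(-50) = -146/255 + (I*√10)*(-50) = -146/255 - 50*I*√10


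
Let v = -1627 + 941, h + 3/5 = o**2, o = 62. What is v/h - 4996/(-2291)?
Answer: 88150002/44026147 ≈ 2.0022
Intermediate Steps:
h = 19217/5 (h = -3/5 + 62**2 = -3/5 + 3844 = 19217/5 ≈ 3843.4)
v = -686
v/h - 4996/(-2291) = -686/19217/5 - 4996/(-2291) = -686*5/19217 - 4996*(-1/2291) = -3430/19217 + 4996/2291 = 88150002/44026147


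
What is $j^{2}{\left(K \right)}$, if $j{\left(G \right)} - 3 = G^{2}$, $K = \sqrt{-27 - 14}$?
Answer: $1444$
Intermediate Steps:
$K = i \sqrt{41}$ ($K = \sqrt{-27 - 14} = \sqrt{-41} = i \sqrt{41} \approx 6.4031 i$)
$j{\left(G \right)} = 3 + G^{2}$
$j^{2}{\left(K \right)} = \left(3 + \left(i \sqrt{41}\right)^{2}\right)^{2} = \left(3 - 41\right)^{2} = \left(-38\right)^{2} = 1444$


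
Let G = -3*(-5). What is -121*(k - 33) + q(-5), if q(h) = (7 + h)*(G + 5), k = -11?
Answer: 5364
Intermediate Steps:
G = 15
q(h) = 140 + 20*h (q(h) = (7 + h)*(15 + 5) = (7 + h)*20 = 140 + 20*h)
-121*(k - 33) + q(-5) = -121*(-11 - 33) + (140 + 20*(-5)) = -121*(-44) + (140 - 100) = 5324 + 40 = 5364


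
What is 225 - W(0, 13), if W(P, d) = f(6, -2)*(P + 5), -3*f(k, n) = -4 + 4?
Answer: 225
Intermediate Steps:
f(k, n) = 0 (f(k, n) = -(-4 + 4)/3 = -⅓*0 = 0)
W(P, d) = 0 (W(P, d) = 0*(P + 5) = 0*(5 + P) = 0)
225 - W(0, 13) = 225 - 1*0 = 225 + 0 = 225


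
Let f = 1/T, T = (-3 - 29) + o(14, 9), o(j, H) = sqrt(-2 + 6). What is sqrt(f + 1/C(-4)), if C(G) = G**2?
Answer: sqrt(105)/60 ≈ 0.17078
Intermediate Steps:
o(j, H) = 2 (o(j, H) = sqrt(4) = 2)
T = -30 (T = (-3 - 29) + 2 = -32 + 2 = -30)
f = -1/30 (f = 1/(-30) = -1/30 ≈ -0.033333)
sqrt(f + 1/C(-4)) = sqrt(-1/30 + 1/((-4)**2)) = sqrt(-1/30 + 1/16) = sqrt(7/240) = sqrt(105)/60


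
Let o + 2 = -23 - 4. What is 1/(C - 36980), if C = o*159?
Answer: -1/41591 ≈ -2.4044e-5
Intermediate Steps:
o = -29 (o = -2 + (-23 - 4) = -2 - 27 = -29)
C = -4611 (C = -29*159 = -4611)
1/(C - 36980) = 1/(-4611 - 36980) = 1/(-41591) = -1/41591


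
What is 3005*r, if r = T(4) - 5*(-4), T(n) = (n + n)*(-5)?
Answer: -60100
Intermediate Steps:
T(n) = -10*n (T(n) = (2*n)*(-5) = -10*n)
r = -20 (r = -10*4 - 5*(-4) = -40 + 20 = -20)
3005*r = 3005*(-20) = -60100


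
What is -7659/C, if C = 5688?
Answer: -851/632 ≈ -1.3465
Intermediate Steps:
-7659/C = -7659/5688 = -7659*1/5688 = -851/632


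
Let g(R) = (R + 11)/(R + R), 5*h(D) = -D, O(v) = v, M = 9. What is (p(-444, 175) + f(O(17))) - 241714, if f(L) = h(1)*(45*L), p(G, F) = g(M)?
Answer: -2176793/9 ≈ -2.4187e+5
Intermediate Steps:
h(D) = -D/5 (h(D) = (-D)/5 = -D/5)
g(R) = (11 + R)/(2*R) (g(R) = (11 + R)/((2*R)) = (11 + R)*(1/(2*R)) = (11 + R)/(2*R))
p(G, F) = 10/9 (p(G, F) = (1/2)*(11 + 9)/9 = (1/2)*(1/9)*20 = 10/9)
f(L) = -9*L (f(L) = (-1/5*1)*(45*L) = -9*L)
(p(-444, 175) + f(O(17))) - 241714 = (10/9 - 9*17) - 241714 = (10/9 - 153) - 241714 = -1367/9 - 241714 = -2176793/9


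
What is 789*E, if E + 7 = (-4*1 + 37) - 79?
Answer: -41817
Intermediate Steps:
E = -53 (E = -7 + ((-4*1 + 37) - 79) = -7 + ((-4 + 37) - 79) = -7 + (33 - 79) = -7 - 46 = -53)
789*E = 789*(-53) = -41817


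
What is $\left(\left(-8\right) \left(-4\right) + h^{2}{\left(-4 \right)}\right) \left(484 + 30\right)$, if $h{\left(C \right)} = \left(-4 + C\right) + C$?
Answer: $90464$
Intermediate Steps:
$h{\left(C \right)} = -4 + 2 C$
$\left(\left(-8\right) \left(-4\right) + h^{2}{\left(-4 \right)}\right) \left(484 + 30\right) = \left(\left(-8\right) \left(-4\right) + \left(-4 + 2 \left(-4\right)\right)^{2}\right) \left(484 + 30\right) = \left(32 + \left(-4 - 8\right)^{2}\right) 514 = \left(32 + \left(-12\right)^{2}\right) 514 = \left(32 + 144\right) 514 = 176 \cdot 514 = 90464$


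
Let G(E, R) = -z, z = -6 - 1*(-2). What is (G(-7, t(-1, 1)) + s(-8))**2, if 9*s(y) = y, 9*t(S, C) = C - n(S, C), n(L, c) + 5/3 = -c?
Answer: 784/81 ≈ 9.6790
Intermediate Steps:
n(L, c) = -5/3 - c
z = -4 (z = -6 + 2 = -4)
t(S, C) = 5/27 + 2*C/9 (t(S, C) = (C - (-5/3 - C))/9 = (C + (5/3 + C))/9 = (5/3 + 2*C)/9 = 5/27 + 2*C/9)
s(y) = y/9
G(E, R) = 4 (G(E, R) = -1*(-4) = 4)
(G(-7, t(-1, 1)) + s(-8))**2 = (4 + (1/9)*(-8))**2 = (4 - 8/9)**2 = (28/9)**2 = 784/81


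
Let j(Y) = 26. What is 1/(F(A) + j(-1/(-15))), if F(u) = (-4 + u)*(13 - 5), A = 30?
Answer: 1/234 ≈ 0.0042735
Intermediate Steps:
F(u) = -32 + 8*u (F(u) = (-4 + u)*8 = -32 + 8*u)
1/(F(A) + j(-1/(-15))) = 1/((-32 + 8*30) + 26) = 1/((-32 + 240) + 26) = 1/(208 + 26) = 1/234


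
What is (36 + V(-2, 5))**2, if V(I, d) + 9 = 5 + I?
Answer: 900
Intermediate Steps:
V(I, d) = -4 + I (V(I, d) = -9 + (5 + I) = -4 + I)
(36 + V(-2, 5))**2 = (36 + (-4 - 2))**2 = (36 - 6)**2 = 30**2 = 900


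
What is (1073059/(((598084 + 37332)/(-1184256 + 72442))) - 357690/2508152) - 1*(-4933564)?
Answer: 152199632085979433/49803747226 ≈ 3.0560e+6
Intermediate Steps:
(1073059/(((598084 + 37332)/(-1184256 + 72442))) - 357690/2508152) - 1*(-4933564) = (1073059/((635416/(-1111814))) - 357690*1/2508152) + 4933564 = (1073059/((635416*(-1/1111814))) - 178845/1254076) + 4933564 = (1073059/(-317708/555907) - 178845/1254076) + 4933564 = (1073059*(-555907/317708) - 178845/1254076) + 4933564 = (-596521009513/317708 - 178845/1254076) + 4933564 = -93510342293314031/49803747226 + 4933564 = 152199632085979433/49803747226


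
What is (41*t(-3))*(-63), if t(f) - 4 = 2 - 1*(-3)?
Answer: -23247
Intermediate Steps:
t(f) = 9 (t(f) = 4 + (2 - 1*(-3)) = 4 + (2 + 3) = 4 + 5 = 9)
(41*t(-3))*(-63) = (41*9)*(-63) = 369*(-63) = -23247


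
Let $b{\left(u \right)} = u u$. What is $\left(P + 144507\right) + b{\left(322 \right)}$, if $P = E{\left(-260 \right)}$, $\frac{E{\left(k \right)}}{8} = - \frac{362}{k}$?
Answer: $\frac{16133139}{65} \approx 2.482 \cdot 10^{5}$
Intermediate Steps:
$E{\left(k \right)} = - \frac{2896}{k}$ ($E{\left(k \right)} = 8 \left(- \frac{362}{k}\right) = - \frac{2896}{k}$)
$P = \frac{724}{65}$ ($P = - \frac{2896}{-260} = \left(-2896\right) \left(- \frac{1}{260}\right) = \frac{724}{65} \approx 11.138$)
$b{\left(u \right)} = u^{2}$
$\left(P + 144507\right) + b{\left(322 \right)} = \left(\frac{724}{65} + 144507\right) + 322^{2} = \frac{9393679}{65} + 103684 = \frac{16133139}{65}$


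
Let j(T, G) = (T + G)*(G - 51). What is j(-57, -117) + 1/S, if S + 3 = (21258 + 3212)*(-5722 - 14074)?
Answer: 14160218251535/484408123 ≈ 29232.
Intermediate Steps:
j(T, G) = (-51 + G)*(G + T) (j(T, G) = (G + T)*(-51 + G) = (-51 + G)*(G + T))
S = -484408123 (S = -3 + (21258 + 3212)*(-5722 - 14074) = -3 + 24470*(-19796) = -3 - 484408120 = -484408123)
j(-57, -117) + 1/S = ((-117)² - 51*(-117) - 51*(-57) - 117*(-57)) + 1/(-484408123) = (13689 + 5967 + 2907 + 6669) - 1/484408123 = 29232 - 1/484408123 = 14160218251535/484408123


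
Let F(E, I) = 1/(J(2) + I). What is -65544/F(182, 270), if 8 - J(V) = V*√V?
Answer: -18221232 + 131088*√2 ≈ -1.8036e+7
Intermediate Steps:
J(V) = 8 - V^(3/2) (J(V) = 8 - V*√V = 8 - V^(3/2))
F(E, I) = 1/(8 + I - 2*√2) (F(E, I) = 1/((8 - 2^(3/2)) + I) = 1/((8 - 2*√2) + I) = 1/(8 + I - 2*√2))
-65544/F(182, 270) = -(18221232 - 131088*√2) = -65544*(278 - 2*√2) = -18221232 + 131088*√2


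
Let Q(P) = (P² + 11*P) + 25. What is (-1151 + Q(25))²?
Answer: 51076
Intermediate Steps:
Q(P) = 25 + P² + 11*P
(-1151 + Q(25))² = (-1151 + (25 + 25² + 11*25))² = (-1151 + (25 + 625 + 275))² = (-1151 + 925)² = (-226)² = 51076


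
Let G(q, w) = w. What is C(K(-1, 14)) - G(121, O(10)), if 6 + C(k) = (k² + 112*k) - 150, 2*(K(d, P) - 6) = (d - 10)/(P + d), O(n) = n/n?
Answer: 337133/676 ≈ 498.72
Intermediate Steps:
O(n) = 1
K(d, P) = 6 + (-10 + d)/(2*(P + d)) (K(d, P) = 6 + ((d - 10)/(P + d))/2 = 6 + ((-10 + d)/(P + d))/2 = 6 + (-10 + d)/(2*(P + d)))
C(k) = -156 + k² + 112*k (C(k) = -6 + ((k² + 112*k) - 150) = -6 + (-150 + k² + 112*k) = -156 + k² + 112*k)
C(K(-1, 14)) - G(121, O(10)) = (-156 + ((-5 + 6*14 + (13/2)*(-1))/(14 - 1))² + 112*((-5 + 6*14 + (13/2)*(-1))/(14 - 1))) - 1*1 = (-156 + ((-5 + 84 - 13/2)/13)² + 112*((-5 + 84 - 13/2)/13)) - 1 = (-156 + ((1/13)*(145/2))² + 112*((1/13)*(145/2))) - 1 = (-156 + (145/26)² + 112*(145/26)) - 1 = (-156 + 21025/676 + 8120/13) - 1 = 337809/676 - 1 = 337133/676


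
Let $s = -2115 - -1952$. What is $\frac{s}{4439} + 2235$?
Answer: $\frac{9921002}{4439} \approx 2235.0$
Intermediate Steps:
$s = -163$ ($s = -2115 + 1952 = -163$)
$\frac{s}{4439} + 2235 = - \frac{163}{4439} + 2235 = \frac{9921002}{4439}$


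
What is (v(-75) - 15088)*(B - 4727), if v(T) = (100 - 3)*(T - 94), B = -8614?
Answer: 419988021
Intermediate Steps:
v(T) = -9118 + 97*T (v(T) = 97*(-94 + T) = -9118 + 97*T)
(v(-75) - 15088)*(B - 4727) = ((-9118 + 97*(-75)) - 15088)*(-8614 - 4727) = ((-9118 - 7275) - 15088)*(-13341) = (-16393 - 15088)*(-13341) = -31481*(-13341) = 419988021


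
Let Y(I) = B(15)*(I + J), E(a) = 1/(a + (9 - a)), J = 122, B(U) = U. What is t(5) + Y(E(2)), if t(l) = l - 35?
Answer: 5405/3 ≈ 1801.7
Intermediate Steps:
E(a) = 1/9
t(l) = -35 + l
Y(I) = 1830 + 15*I (Y(I) = 15*(I + 122) = 15*(122 + I) = 1830 + 15*I)
t(5) + Y(E(2)) = (-35 + 5) + (1830 + 15*(1/9)) = -30 + (1830 + 5/3) = -30 + 5495/3 = 5405/3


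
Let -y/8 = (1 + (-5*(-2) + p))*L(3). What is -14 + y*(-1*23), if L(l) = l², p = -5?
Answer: 9922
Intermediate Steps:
y = -432 (y = -8*(1 + (-5*(-2) - 5))*3² = -8*(1 + (10 - 5))*9 = -8*(1 + 5)*9 = -48*9 = -8*54 = -432)
-14 + y*(-1*23) = -14 - (-432)*23 = -14 - 432*(-23) = -14 + 9936 = 9922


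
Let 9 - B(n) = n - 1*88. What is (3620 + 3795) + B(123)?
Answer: 7389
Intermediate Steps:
B(n) = 97 - n (B(n) = 9 - (n - 1*88) = 9 - (n - 88) = 9 - (-88 + n) = 9 + (88 - n) = 97 - n)
(3620 + 3795) + B(123) = (3620 + 3795) + (97 - 1*123) = 7415 + (97 - 123) = 7415 - 26 = 7389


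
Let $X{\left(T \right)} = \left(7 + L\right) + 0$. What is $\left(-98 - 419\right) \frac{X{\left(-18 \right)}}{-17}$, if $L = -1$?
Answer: $\frac{3102}{17} \approx 182.47$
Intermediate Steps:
$X{\left(T \right)} = 6$ ($X{\left(T \right)} = \left(7 - 1\right) + 0 = 6 + 0 = 6$)
$\left(-98 - 419\right) \frac{X{\left(-18 \right)}}{-17} = \left(-98 - 419\right) \frac{6}{-17} = - 517 \cdot 6 \left(- \frac{1}{17}\right) = \left(-517\right) \left(- \frac{6}{17}\right) = \frac{3102}{17}$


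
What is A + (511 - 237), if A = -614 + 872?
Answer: 532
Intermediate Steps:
A = 258
A + (511 - 237) = 258 + (511 - 237) = 258 + 274 = 532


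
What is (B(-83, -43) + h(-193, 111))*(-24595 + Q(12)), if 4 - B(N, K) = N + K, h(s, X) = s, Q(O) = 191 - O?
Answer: 1538208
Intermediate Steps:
B(N, K) = 4 - K - N (B(N, K) = 4 - (N + K) = 4 - (K + N) = 4 + (-K - N) = 4 - K - N)
(B(-83, -43) + h(-193, 111))*(-24595 + Q(12)) = ((4 - 1*(-43) - 1*(-83)) - 193)*(-24595 + (191 - 1*12)) = ((4 + 43 + 83) - 193)*(-24595 + (191 - 12)) = (130 - 193)*(-24595 + 179) = -63*(-24416) = 1538208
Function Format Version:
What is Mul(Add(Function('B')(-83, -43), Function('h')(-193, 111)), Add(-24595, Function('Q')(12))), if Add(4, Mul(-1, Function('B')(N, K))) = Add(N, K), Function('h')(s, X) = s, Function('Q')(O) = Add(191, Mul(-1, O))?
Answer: 1538208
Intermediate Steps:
Function('B')(N, K) = Add(4, Mul(-1, K), Mul(-1, N)) (Function('B')(N, K) = Add(4, Mul(-1, Add(N, K))) = Add(4, Mul(-1, Add(K, N))) = Add(4, Add(Mul(-1, K), Mul(-1, N))) = Add(4, Mul(-1, K), Mul(-1, N)))
Mul(Add(Function('B')(-83, -43), Function('h')(-193, 111)), Add(-24595, Function('Q')(12))) = Mul(Add(Add(4, Mul(-1, -43), Mul(-1, -83)), -193), Add(-24595, Add(191, Mul(-1, 12)))) = Mul(Add(Add(4, 43, 83), -193), Add(-24595, Add(191, -12))) = Mul(Add(130, -193), Add(-24595, 179)) = Mul(-63, -24416) = 1538208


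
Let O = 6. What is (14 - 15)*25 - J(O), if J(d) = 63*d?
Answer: -403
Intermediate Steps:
(14 - 15)*25 - J(O) = (14 - 15)*25 - 63*6 = -1*25 - 1*378 = -25 - 378 = -403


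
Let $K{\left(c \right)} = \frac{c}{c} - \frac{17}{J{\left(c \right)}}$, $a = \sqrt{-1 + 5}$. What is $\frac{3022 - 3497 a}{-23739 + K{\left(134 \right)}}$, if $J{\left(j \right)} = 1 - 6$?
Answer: $\frac{19860}{118673} \approx 0.16735$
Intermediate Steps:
$J{\left(j \right)} = -5$ ($J{\left(j \right)} = 1 - 6 = -5$)
$a = 2$ ($a = \sqrt{4} = 2$)
$K{\left(c \right)} = \frac{22}{5}$ ($K{\left(c \right)} = \frac{c}{c} - \frac{17}{-5} = 1 - - \frac{17}{5} = 1 + \frac{17}{5} = \frac{22}{5}$)
$\frac{3022 - 3497 a}{-23739 + K{\left(134 \right)}} = \frac{3022 - 6994}{-23739 + \frac{22}{5}} = \frac{3022 - 6994}{- \frac{118673}{5}} = \left(-3972\right) \left(- \frac{5}{118673}\right) = \frac{19860}{118673}$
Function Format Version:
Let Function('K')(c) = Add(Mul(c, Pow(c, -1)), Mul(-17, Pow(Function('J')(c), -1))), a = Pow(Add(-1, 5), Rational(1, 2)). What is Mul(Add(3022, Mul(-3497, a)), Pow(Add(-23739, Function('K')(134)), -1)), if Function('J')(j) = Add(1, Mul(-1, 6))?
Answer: Rational(19860, 118673) ≈ 0.16735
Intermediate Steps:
Function('J')(j) = -5 (Function('J')(j) = Add(1, -6) = -5)
a = 2 (a = Pow(4, Rational(1, 2)) = 2)
Function('K')(c) = Rational(22, 5) (Function('K')(c) = Add(Mul(c, Pow(c, -1)), Mul(-17, Pow(-5, -1))) = Add(1, Mul(-17, Rational(-1, 5))) = Add(1, Rational(17, 5)) = Rational(22, 5))
Mul(Add(3022, Mul(-3497, a)), Pow(Add(-23739, Function('K')(134)), -1)) = Mul(Add(3022, Mul(-3497, 2)), Pow(Add(-23739, Rational(22, 5)), -1)) = Mul(Add(3022, -6994), Pow(Rational(-118673, 5), -1)) = Mul(-3972, Rational(-5, 118673)) = Rational(19860, 118673)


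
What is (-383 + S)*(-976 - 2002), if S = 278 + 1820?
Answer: -5107270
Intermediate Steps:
S = 2098
(-383 + S)*(-976 - 2002) = (-383 + 2098)*(-976 - 2002) = 1715*(-2978) = -5107270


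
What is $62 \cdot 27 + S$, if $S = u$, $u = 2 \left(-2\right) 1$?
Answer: $1670$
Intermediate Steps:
$u = -4$ ($u = \left(-4\right) 1 = -4$)
$S = -4$
$62 \cdot 27 + S = 62 \cdot 27 - 4 = 1674 - 4 = 1670$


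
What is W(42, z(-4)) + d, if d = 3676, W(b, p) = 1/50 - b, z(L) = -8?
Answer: 181701/50 ≈ 3634.0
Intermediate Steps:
W(b, p) = 1/50 - b
W(42, z(-4)) + d = (1/50 - 1*42) + 3676 = (1/50 - 42) + 3676 = -2099/50 + 3676 = 181701/50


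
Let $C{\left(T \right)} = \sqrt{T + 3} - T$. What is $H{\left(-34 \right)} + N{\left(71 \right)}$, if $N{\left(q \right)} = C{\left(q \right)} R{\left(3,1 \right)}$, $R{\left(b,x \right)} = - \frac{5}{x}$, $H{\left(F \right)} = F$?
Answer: $321 - 5 \sqrt{74} \approx 277.99$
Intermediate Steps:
$C{\left(T \right)} = \sqrt{3 + T} - T$
$N{\left(q \right)} = - 5 \sqrt{3 + q} + 5 q$ ($N{\left(q \right)} = \left(\sqrt{3 + q} - q\right) \left(- \frac{5}{1}\right) = \left(\sqrt{3 + q} - q\right) \left(\left(-5\right) 1\right) = \left(\sqrt{3 + q} - q\right) \left(-5\right) = - 5 \sqrt{3 + q} + 5 q$)
$H{\left(-34 \right)} + N{\left(71 \right)} = -34 + \left(- 5 \sqrt{3 + 71} + 5 \cdot 71\right) = -34 + \left(- 5 \sqrt{74} + 355\right) = -34 + \left(355 - 5 \sqrt{74}\right) = 321 - 5 \sqrt{74}$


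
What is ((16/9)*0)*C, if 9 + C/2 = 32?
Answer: 0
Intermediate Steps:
C = 46 (C = -18 + 2*32 = -18 + 64 = 46)
((16/9)*0)*C = ((16/9)*0)*46 = 0*46 = 0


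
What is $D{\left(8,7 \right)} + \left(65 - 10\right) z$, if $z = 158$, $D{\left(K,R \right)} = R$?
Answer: $8697$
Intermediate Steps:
$D{\left(8,7 \right)} + \left(65 - 10\right) z = 7 + \left(65 - 10\right) 158 = 7 + 55 \cdot 158 = 7 + 8690 = 8697$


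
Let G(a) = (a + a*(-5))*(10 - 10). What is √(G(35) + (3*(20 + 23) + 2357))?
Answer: √2486 ≈ 49.860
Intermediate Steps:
G(a) = 0 (G(a) = (a - 5*a)*0 = -4*a*0 = 0)
√(G(35) + (3*(20 + 23) + 2357)) = √(0 + (3*(20 + 23) + 2357)) = √(0 + (3*43 + 2357)) = √(0 + (129 + 2357)) = √(0 + 2486) = √2486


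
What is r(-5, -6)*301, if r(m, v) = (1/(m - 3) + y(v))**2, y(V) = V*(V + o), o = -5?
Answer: 83596429/64 ≈ 1.3062e+6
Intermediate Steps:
y(V) = V*(-5 + V) (y(V) = V*(V - 5) = V*(-5 + V))
r(m, v) = (1/(-3 + m) + v*(-5 + v))**2 (r(m, v) = (1/(m - 3) + v*(-5 + v))**2 = (1/(-3 + m) + v*(-5 + v))**2)
r(-5, -6)*301 = ((1 - 3*(-6)*(-5 - 6) - 5*(-6)*(-5 - 6))**2/(-3 - 5)**2)*301 = ((1 - 3*(-6)*(-11) - 5*(-6)*(-11))**2/(-8)**2)*301 = ((1 - 198 - 330)**2/64)*301 = ((1/64)*(-527)**2)*301 = ((1/64)*277729)*301 = (277729/64)*301 = 83596429/64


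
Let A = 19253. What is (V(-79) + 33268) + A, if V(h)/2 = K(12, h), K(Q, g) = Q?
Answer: 52545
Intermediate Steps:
V(h) = 24 (V(h) = 2*12 = 24)
(V(-79) + 33268) + A = (24 + 33268) + 19253 = 33292 + 19253 = 52545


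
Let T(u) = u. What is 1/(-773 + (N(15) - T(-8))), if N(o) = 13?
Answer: -1/752 ≈ -0.0013298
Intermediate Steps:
1/(-773 + (N(15) - T(-8))) = 1/(-773 + (13 - 1*(-8))) = 1/(-773 + (13 + 8)) = 1/(-773 + 21) = 1/(-752) = -1/752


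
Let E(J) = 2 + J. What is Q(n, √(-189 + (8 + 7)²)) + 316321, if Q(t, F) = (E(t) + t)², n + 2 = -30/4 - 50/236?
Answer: 1102170185/3481 ≈ 3.1662e+5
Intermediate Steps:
n = -573/59 (n = -2 + (-30/4 - 50/236) = -2 + (-30*¼ - 50*1/236) = -2 + (-15/2 - 25/118) = -2 - 455/59 = -573/59 ≈ -9.7119)
Q(t, F) = (2 + 2*t)² (Q(t, F) = ((2 + t) + t)² = (2 + 2*t)²)
Q(n, √(-189 + (8 + 7)²)) + 316321 = 4*(1 - 573/59)² + 316321 = 4*(-514/59)² + 316321 = 4*(264196/3481) + 316321 = 1056784/3481 + 316321 = 1102170185/3481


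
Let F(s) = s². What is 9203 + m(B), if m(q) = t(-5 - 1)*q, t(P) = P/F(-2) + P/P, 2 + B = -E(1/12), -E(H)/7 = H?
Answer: 220889/24 ≈ 9203.7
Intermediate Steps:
E(H) = -7*H
B = -17/12 (B = -2 - (-7)/12 = -2 - 1*(-7/12) = -2 + 7/12 = -17/12 ≈ -1.4167)
t(P) = 1 + P/4 (t(P) = P/((-2)²) + P/P = P/4 + 1 = 1 + P/4)
m(q) = -q/2 (m(q) = (1 + (-5 - 1)/4)*q = (1 + (¼)*(-6))*q = (1 - 3/2)*q = -q/2)
9203 + m(B) = 9203 - ½*(-17/12) = 9203 + 17/24 = 220889/24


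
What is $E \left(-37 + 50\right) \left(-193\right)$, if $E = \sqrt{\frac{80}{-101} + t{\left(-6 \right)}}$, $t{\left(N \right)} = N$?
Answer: $- \frac{17563 i \sqrt{1414}}{101} \approx - 6538.9 i$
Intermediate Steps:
$E = \frac{7 i \sqrt{1414}}{101}$ ($E = \sqrt{\frac{80}{-101} - 6} = \sqrt{80 \left(- \frac{1}{101}\right) - 6} = \sqrt{- \frac{80}{101} - 6} = \sqrt{- \frac{686}{101}} = \frac{7 i \sqrt{1414}}{101} \approx 2.6062 i$)
$E \left(-37 + 50\right) \left(-193\right) = \frac{7 i \sqrt{1414}}{101} \left(-37 + 50\right) \left(-193\right) = \frac{7 i \sqrt{1414}}{101} \cdot 13 \left(-193\right) = \frac{91 i \sqrt{1414}}{101} \left(-193\right) = - \frac{17563 i \sqrt{1414}}{101}$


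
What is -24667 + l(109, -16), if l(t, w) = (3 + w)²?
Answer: -24498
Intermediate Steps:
-24667 + l(109, -16) = -24667 + (3 - 16)² = -24667 + (-13)² = -24667 + 169 = -24498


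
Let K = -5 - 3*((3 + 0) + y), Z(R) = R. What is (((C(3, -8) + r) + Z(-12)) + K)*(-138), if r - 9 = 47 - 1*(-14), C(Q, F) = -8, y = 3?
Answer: -3726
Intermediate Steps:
r = 70 (r = 9 + (47 - 1*(-14)) = 9 + (47 + 14) = 9 + 61 = 70)
K = -23 (K = -5 - 3*((3 + 0) + 3) = -5 - 3*(3 + 3) = -5 - 3*6 = -5 - 18 = -23)
(((C(3, -8) + r) + Z(-12)) + K)*(-138) = (((-8 + 70) - 12) - 23)*(-138) = ((62 - 12) - 23)*(-138) = (50 - 23)*(-138) = 27*(-138) = -3726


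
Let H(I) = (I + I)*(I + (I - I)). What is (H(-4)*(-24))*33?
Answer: -25344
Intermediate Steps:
H(I) = 2*I² (H(I) = (2*I)*(I + 0) = (2*I)*I = 2*I²)
(H(-4)*(-24))*33 = ((2*(-4)²)*(-24))*33 = ((2*16)*(-24))*33 = (32*(-24))*33 = -768*33 = -25344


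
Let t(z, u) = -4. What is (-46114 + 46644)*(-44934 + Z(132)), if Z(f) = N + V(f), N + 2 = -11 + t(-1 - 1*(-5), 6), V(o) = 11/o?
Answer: -142943915/6 ≈ -2.3824e+7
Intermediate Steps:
N = -17 (N = -2 + (-11 - 4) = -2 - 15 = -17)
Z(f) = -17 + 11/f
(-46114 + 46644)*(-44934 + Z(132)) = (-46114 + 46644)*(-44934 + (-17 + 11/132)) = 530*(-44934 + (-17 + 11*(1/132))) = 530*(-44934 + (-17 + 1/12)) = 530*(-44934 - 203/12) = 530*(-539411/12) = -142943915/6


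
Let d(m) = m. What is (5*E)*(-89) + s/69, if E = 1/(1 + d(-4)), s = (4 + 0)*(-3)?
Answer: 10223/69 ≈ 148.16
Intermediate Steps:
s = -12 (s = 4*(-3) = -12)
E = -1/3 (E = 1/(1 - 4) = 1/(-3) = -1/3 ≈ -0.33333)
(5*E)*(-89) + s/69 = (5*(-1/3))*(-89) - 12/69 = -5/3*(-89) - 12*1/69 = 445/3 - 4/23 = 10223/69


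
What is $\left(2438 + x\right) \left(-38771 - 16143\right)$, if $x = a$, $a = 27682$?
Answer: $-1654009680$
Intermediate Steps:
$x = 27682$
$\left(2438 + x\right) \left(-38771 - 16143\right) = \left(2438 + 27682\right) \left(-38771 - 16143\right) = 30120 \left(-54914\right) = -1654009680$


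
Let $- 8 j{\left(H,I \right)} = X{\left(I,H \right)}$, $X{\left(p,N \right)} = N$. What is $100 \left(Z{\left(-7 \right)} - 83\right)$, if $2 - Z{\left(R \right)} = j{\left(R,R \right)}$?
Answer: $- \frac{16375}{2} \approx -8187.5$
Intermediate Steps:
$j{\left(H,I \right)} = - \frac{H}{8}$
$Z{\left(R \right)} = 2 + \frac{R}{8}$ ($Z{\left(R \right)} = 2 - - \frac{R}{8} = 2 + \frac{R}{8}$)
$100 \left(Z{\left(-7 \right)} - 83\right) = 100 \left(\left(2 + \frac{1}{8} \left(-7\right)\right) - 83\right) = 100 \left(\left(2 - \frac{7}{8}\right) - 83\right) = 100 \left(\frac{9}{8} - 83\right) = 100 \left(- \frac{655}{8}\right) = - \frac{16375}{2}$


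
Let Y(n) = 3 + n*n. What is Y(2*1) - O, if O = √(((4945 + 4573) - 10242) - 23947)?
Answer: 7 - I*√24671 ≈ 7.0 - 157.07*I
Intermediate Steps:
Y(n) = 3 + n²
O = I*√24671 (O = √((9518 - 10242) - 23947) = √(-724 - 23947) = √(-24671) = I*√24671 ≈ 157.07*I)
Y(2*1) - O = (3 + (2*1)²) - I*√24671 = (3 + 2²) - I*√24671 = (3 + 4) - I*√24671 = 7 - I*√24671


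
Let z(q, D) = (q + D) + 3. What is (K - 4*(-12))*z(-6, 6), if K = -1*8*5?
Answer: 24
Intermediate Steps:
z(q, D) = 3 + D + q (z(q, D) = (D + q) + 3 = 3 + D + q)
K = -40 (K = -8*5 = -40)
(K - 4*(-12))*z(-6, 6) = (-40 - 4*(-12))*(3 + 6 - 6) = (-40 + 48)*3 = 8*3 = 24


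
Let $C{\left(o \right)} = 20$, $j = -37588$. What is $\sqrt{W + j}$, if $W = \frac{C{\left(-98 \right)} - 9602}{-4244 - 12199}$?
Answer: $\frac{i \sqrt{125464130106}}{1827} \approx 193.87 i$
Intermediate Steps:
$W = \frac{3194}{5481}$ ($W = \frac{20 - 9602}{-4244 - 12199} = - \frac{9582}{-16443} = \left(-9582\right) \left(- \frac{1}{16443}\right) = \frac{3194}{5481} \approx 0.58274$)
$\sqrt{W + j} = \sqrt{\frac{3194}{5481} - 37588} = \sqrt{- \frac{206016634}{5481}} = \frac{i \sqrt{125464130106}}{1827}$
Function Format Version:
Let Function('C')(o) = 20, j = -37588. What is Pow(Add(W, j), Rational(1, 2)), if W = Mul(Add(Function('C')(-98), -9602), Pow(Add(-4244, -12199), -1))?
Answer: Mul(Rational(1, 1827), I, Pow(125464130106, Rational(1, 2))) ≈ Mul(193.87, I)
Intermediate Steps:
W = Rational(3194, 5481) (W = Mul(Add(20, -9602), Pow(Add(-4244, -12199), -1)) = Mul(-9582, Pow(-16443, -1)) = Mul(-9582, Rational(-1, 16443)) = Rational(3194, 5481) ≈ 0.58274)
Pow(Add(W, j), Rational(1, 2)) = Pow(Add(Rational(3194, 5481), -37588), Rational(1, 2)) = Pow(Rational(-206016634, 5481), Rational(1, 2)) = Mul(Rational(1, 1827), I, Pow(125464130106, Rational(1, 2)))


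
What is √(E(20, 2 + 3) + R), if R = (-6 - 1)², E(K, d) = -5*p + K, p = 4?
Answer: 7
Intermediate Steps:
E(K, d) = -20 + K (E(K, d) = -5*4 + K = -20 + K)
R = 49 (R = (-7)² = 49)
√(E(20, 2 + 3) + R) = √((-20 + 20) + 49) = √(0 + 49) = √49 = 7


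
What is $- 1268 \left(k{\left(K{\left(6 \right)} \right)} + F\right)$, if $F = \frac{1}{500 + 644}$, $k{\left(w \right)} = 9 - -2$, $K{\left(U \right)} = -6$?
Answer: $- \frac{3989445}{286} \approx -13949.0$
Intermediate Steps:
$k{\left(w \right)} = 11$ ($k{\left(w \right)} = 9 + 2 = 11$)
$F = \frac{1}{1144} \approx 0.00087413$
$- 1268 \left(k{\left(K{\left(6 \right)} \right)} + F\right) = - 1268 \left(11 + \frac{1}{1144}\right) = \left(-1268\right) \frac{12585}{1144} = - \frac{3989445}{286}$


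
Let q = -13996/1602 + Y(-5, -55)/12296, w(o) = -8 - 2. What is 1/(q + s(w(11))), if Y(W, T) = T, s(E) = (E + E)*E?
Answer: 9849096/1883727737 ≈ 0.0052285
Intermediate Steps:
w(o) = -10
s(E) = 2*E**2 (s(E) = (2*E)*E = 2*E**2)
q = -86091463/9849096 (q = -13996/1602 - 55/12296 = -13996*1/1602 - 55*1/12296 = -6998/801 - 55/12296 = -86091463/9849096 ≈ -8.7411)
1/(q + s(w(11))) = 1/(-86091463/9849096 + 2*(-10)**2) = 1/(-86091463/9849096 + 2*100) = 1/(-86091463/9849096 + 200) = 1/(1883727737/9849096) = 9849096/1883727737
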